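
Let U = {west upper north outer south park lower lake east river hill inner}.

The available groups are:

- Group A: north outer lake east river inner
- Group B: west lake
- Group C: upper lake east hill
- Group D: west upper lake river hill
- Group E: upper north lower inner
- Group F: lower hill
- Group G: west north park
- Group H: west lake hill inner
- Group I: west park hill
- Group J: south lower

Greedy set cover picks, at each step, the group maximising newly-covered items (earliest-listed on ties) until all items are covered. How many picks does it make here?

Greedy: pick A (covers 6 new) → pick D (covers 3 new) → pick J (covers 2 new) → pick G (covers 1 new). Total picks: 4.

4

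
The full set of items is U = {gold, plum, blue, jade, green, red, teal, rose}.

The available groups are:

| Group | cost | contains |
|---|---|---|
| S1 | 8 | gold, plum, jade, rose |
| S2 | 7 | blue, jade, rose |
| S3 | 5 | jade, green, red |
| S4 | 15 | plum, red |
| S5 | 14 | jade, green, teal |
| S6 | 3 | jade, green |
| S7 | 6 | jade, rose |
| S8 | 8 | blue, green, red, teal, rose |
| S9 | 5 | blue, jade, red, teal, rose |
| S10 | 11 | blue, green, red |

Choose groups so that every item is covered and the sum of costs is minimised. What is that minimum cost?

16

S1, S6, S9 together cover every item (S1 ∪ S6 ∪ S9 = {gold, plum, blue, jade, green, red, teal, rose}); total cost 8 + 3 + 5 = 16.
No covering selection has total cost below 16.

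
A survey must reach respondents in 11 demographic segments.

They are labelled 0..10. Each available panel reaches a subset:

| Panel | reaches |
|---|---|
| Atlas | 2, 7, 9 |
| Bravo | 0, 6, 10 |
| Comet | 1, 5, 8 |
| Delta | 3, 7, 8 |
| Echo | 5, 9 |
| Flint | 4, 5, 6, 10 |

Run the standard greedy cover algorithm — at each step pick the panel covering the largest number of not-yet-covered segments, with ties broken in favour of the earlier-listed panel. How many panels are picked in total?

5

Greedy: pick Flint (covers 4 new) → pick Atlas (covers 3 new) → pick Comet (covers 2 new) → pick Bravo (covers 1 new) → pick Delta (covers 1 new). Total picks: 5.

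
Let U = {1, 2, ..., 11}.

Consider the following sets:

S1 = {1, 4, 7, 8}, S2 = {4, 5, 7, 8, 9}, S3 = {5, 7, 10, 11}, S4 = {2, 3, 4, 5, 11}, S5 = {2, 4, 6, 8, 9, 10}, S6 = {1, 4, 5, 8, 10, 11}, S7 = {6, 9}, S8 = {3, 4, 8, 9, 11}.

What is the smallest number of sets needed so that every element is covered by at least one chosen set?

3

S1, S4, and S5 cover everything between them: the union {1, 2, 3, 4, 5, 6, 7, 8, 9, 10, 11} is all of U.
No 2 of the 8 sets cover everything (all 28 combinations miss at least one element), so 3 is optimal.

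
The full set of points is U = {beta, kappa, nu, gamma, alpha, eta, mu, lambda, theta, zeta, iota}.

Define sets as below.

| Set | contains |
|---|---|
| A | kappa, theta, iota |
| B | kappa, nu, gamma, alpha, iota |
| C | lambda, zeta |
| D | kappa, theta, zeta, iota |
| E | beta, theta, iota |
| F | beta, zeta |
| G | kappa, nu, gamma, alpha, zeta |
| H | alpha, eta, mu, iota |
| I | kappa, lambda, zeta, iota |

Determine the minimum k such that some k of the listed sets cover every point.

4

Take {E, G, H, I}. Their union is {beta, kappa, nu, gamma, alpha, eta, mu, lambda, theta, zeta, iota}, which is all 11 points.
No 3 of the 9 sets cover everything (all 84 combinations miss at least one point), so 4 is optimal.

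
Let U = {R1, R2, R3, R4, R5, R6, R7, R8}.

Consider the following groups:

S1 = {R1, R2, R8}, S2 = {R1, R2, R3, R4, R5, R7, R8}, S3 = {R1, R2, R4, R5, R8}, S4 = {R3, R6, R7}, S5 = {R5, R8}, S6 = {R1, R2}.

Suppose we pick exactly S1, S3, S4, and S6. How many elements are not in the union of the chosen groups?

0

Union of S1, S3, S4, S6 = {R1, R2, R3, R4, R5, R6, R7, R8} — that's every element, so 0 are uncovered.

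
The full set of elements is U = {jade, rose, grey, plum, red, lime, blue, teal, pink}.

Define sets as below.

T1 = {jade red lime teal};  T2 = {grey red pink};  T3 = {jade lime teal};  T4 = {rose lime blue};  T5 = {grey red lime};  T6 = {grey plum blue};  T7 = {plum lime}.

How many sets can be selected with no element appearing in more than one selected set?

2

T1, T6 are pairwise disjoint (T1={jade,red,lime,teal}; T6={grey,plum,blue}).
Every remaining set overlaps one of these, and no 3 of the listed sets are pairwise disjoint, so 2 is the maximum.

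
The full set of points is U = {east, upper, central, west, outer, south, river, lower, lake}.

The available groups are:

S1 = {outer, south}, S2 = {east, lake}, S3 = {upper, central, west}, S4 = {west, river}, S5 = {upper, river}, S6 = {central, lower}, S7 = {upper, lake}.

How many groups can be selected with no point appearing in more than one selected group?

4

S1, S2, S5, S6 are pairwise disjoint (S1={outer,south}; S2={east,lake}; S5={upper,river}; S6={central,lower}).
Every remaining group overlaps one of these, and no 5 of the listed groups are pairwise disjoint, so 4 is the maximum.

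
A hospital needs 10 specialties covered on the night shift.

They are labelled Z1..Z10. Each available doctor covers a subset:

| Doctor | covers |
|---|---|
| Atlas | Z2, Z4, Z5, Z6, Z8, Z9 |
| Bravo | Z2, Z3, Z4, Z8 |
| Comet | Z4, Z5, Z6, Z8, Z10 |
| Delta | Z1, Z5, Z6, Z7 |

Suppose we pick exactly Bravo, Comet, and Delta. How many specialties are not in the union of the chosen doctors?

Union of Bravo, Comet, Delta = {Z1, Z2, Z3, Z4, Z5, Z6, Z7, Z8, Z10}.
Not covered: Z9 — 1 specialty.

1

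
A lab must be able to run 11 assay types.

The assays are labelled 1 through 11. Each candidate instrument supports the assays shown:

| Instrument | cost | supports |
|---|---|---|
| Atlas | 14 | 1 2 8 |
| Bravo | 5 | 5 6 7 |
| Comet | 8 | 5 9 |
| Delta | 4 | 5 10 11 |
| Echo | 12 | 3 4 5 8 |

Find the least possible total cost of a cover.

43

Atlas, Bravo, Comet, Delta, Echo together cover every assay (Atlas ∪ Bravo ∪ Comet ∪ Delta ∪ Echo = {1, 2, 3, 4, 5, 6, 7, 8, 9, 10, 11}); total cost 14 + 5 + 8 + 4 + 12 = 43.
No covering selection has total cost below 43.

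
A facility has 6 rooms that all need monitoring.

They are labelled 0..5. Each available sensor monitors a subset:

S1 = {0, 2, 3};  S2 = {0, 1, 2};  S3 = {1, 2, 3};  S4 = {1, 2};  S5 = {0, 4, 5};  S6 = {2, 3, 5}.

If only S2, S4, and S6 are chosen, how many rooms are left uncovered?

Union of S2, S4, S6 = {0, 1, 2, 3, 5}.
Not covered: 4 — 1 room.

1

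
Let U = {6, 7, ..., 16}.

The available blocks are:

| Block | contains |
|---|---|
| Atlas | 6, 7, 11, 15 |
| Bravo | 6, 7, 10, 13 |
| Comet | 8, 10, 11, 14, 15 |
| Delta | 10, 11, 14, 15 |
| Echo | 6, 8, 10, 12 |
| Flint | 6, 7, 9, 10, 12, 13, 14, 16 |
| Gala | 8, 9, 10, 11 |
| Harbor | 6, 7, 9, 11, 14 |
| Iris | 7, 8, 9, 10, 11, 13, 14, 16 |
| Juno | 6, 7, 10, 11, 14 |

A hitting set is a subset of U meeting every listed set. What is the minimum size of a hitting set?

H = {6, 11} meets every block (each contains at least one member of H), and |H| = 2.
No single point lies in every block, so at least 2 are needed and 2 is optimal.

2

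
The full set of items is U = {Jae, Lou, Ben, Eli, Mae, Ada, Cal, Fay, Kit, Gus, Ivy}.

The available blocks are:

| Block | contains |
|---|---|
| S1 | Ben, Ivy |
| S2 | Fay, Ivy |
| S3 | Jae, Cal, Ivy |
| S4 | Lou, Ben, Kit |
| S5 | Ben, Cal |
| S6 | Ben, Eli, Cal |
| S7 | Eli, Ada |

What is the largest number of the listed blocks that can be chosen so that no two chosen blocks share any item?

3

S2, S5, S7 are pairwise disjoint (S2={Fay,Ivy}; S5={Ben,Cal}; S7={Eli,Ada}).
Every remaining block overlaps one of these, and no 4 of the listed blocks are pairwise disjoint, so 3 is the maximum.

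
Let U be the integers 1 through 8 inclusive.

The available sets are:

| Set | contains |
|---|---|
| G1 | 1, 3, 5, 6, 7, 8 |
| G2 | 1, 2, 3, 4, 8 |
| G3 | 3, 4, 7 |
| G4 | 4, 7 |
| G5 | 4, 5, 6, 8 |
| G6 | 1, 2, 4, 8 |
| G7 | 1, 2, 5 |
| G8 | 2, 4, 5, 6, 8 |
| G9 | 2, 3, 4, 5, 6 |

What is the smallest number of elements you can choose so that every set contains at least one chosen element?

2

Take H = {1, 4}. Each listed set contains at least one of these, so H is a hitting set of size 2.
The sets G4, G7 are pairwise disjoint, so any hitting set needs a separate element for each — at least 2. Hence 2 is optimal.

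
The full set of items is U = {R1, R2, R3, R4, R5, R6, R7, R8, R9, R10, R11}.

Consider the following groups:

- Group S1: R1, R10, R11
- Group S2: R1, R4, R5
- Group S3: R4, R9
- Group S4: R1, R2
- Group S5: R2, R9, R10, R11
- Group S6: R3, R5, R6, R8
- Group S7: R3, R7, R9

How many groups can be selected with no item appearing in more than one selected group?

3

S1, S3, S6 are pairwise disjoint (S1={R1,R10,R11}; S3={R4,R9}; S6={R3,R5,R6,R8}).
Every remaining group overlaps one of these, and no 4 of the listed groups are pairwise disjoint, so 3 is the maximum.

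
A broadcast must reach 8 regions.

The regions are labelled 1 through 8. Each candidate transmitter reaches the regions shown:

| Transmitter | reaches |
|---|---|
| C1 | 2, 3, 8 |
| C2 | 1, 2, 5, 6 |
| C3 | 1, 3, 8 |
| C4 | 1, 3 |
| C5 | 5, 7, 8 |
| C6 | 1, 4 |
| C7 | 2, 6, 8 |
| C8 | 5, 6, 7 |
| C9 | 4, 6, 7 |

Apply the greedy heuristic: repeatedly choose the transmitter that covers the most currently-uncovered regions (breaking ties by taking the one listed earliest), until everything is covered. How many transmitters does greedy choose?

Greedy: pick C2 (covers 4 new) → pick C1 (covers 2 new) → pick C9 (covers 2 new). Total picks: 3.

3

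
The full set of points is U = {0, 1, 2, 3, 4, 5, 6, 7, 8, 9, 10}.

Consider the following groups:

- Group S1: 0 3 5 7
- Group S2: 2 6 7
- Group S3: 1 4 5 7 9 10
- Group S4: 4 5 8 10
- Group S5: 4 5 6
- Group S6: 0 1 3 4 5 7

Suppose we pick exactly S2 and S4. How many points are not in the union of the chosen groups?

4

Union of S2, S4 = {2, 4, 5, 6, 7, 8, 10}.
Not covered: 0, 1, 3, 9 — 4 points.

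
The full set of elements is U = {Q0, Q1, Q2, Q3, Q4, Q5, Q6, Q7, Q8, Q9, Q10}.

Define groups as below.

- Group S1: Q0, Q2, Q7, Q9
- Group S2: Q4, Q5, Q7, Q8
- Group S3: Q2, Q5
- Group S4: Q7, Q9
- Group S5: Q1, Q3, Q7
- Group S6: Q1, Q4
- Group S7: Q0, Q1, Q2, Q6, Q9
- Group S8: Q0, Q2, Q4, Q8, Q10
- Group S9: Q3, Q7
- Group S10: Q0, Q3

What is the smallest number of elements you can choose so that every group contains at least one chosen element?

4

Take H = {Q1, Q2, Q3, Q7}. Each listed group contains at least one of these, so H is a hitting set of size 4.
The groups S3, S4, S6, S10 are pairwise disjoint, so any hitting set needs a separate element for each — at least 4. Hence 4 is optimal.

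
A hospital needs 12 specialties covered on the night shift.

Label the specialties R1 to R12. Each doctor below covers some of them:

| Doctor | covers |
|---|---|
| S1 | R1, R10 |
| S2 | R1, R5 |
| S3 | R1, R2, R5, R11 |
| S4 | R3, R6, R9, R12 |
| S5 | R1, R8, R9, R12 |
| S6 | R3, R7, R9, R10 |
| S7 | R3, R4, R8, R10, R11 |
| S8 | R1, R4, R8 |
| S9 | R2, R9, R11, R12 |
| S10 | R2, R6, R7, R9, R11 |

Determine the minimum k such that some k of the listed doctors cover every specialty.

4

Take {S3, S5, S7, S10}. Their union is {R1, R2, R3, R4, R5, R6, R7, R8, R9, R10, R11, R12}, which is all 12 specialties.
No 3 of the 10 doctors cover everything (all 120 combinations miss at least one specialty), so 4 is optimal.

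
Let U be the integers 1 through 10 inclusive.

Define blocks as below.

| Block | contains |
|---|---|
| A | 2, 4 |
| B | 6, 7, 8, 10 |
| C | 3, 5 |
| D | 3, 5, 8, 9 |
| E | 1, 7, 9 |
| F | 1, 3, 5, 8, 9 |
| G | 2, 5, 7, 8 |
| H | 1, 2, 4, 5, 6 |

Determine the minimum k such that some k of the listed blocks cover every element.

B and D and H together: B ∪ D ∪ H = {1, 2, 3, 4, 5, 6, 7, 8, 9, 10} — every element is covered.
Only B contains 10, so B is forced; the remaining 6 elements need at least 2 more blocks (each remaining block adds at most 4) — so at least 3 blocks are needed, and 3 is optimal.

3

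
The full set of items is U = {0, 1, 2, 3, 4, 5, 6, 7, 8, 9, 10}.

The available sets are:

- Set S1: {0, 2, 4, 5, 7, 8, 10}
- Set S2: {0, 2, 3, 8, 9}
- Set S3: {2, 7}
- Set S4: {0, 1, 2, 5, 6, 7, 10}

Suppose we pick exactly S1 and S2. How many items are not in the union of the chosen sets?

2

Union of S1, S2 = {0, 2, 3, 4, 5, 7, 8, 9, 10}.
Not covered: 1, 6 — 2 items.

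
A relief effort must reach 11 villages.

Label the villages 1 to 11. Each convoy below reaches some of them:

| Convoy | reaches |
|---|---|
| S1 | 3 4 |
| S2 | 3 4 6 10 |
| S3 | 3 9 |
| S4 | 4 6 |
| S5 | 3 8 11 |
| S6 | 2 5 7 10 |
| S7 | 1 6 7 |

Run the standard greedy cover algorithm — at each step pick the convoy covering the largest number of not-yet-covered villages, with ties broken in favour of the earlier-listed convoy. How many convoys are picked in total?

5

Greedy: pick S2 (covers 4 new) → pick S6 (covers 3 new) → pick S5 (covers 2 new) → pick S3 (covers 1 new) → pick S7 (covers 1 new). Total picks: 5.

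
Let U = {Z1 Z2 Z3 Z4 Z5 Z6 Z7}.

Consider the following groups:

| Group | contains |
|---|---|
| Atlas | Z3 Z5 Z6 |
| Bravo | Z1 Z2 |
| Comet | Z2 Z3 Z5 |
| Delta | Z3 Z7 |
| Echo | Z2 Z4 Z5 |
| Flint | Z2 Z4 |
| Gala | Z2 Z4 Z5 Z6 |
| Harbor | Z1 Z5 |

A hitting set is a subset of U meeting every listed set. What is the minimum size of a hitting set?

3

H = {Z1, Z3, Z4} meets every group (each contains at least one member of H), and |H| = 3.
The groups Delta, Flint, Harbor are pairwise disjoint, so any hitting set needs a separate element for each — at least 3. Hence 3 is optimal.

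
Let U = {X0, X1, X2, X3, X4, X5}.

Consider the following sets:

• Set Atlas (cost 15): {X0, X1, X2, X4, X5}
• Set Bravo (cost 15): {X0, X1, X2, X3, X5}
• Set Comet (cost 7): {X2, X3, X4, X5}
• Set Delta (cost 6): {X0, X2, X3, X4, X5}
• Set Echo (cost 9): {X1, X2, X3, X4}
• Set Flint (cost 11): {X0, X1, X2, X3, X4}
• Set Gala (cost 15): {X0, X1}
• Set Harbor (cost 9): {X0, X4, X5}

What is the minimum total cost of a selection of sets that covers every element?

15

Delta, Echo together cover every element (Delta ∪ Echo = {X0, X1, X2, X3, X4, X5}); total cost 6 + 9 = 15.
No covering selection has total cost below 15.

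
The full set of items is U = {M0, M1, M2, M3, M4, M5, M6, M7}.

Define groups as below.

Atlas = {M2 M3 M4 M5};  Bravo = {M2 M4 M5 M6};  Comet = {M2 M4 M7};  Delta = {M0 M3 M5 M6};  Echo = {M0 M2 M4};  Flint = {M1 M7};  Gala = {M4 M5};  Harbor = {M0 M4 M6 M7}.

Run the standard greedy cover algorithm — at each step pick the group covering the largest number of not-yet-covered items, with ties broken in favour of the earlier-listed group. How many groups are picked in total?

Greedy: pick Atlas (covers 4 new) → pick Harbor (covers 3 new) → pick Flint (covers 1 new). Total picks: 3.

3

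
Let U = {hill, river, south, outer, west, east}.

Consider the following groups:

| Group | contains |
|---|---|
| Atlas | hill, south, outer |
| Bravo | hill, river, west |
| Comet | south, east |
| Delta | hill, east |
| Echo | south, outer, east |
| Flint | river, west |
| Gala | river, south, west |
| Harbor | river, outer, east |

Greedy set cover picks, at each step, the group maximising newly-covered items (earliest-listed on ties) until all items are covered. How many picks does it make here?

3

Greedy: pick Atlas (covers 3 new) → pick Bravo (covers 2 new) → pick Comet (covers 1 new). Total picks: 3.
(The true minimum cover uses only 2 groups, so greedy is not optimal here.)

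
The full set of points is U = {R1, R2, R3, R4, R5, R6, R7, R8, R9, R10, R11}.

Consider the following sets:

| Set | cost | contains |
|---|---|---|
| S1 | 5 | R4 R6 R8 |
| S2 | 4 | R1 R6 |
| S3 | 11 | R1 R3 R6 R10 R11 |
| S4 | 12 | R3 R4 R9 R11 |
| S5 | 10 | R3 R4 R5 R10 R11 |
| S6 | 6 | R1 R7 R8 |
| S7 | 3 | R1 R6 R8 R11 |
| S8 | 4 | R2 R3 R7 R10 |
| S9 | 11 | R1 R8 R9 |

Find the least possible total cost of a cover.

28

S5, S7, S8, S9 together cover every point (S5 ∪ S7 ∪ S8 ∪ S9 = {R1, R2, R3, R4, R5, R6, R7, R8, R9, R10, R11}); total cost 10 + 3 + 4 + 11 = 28.
The greedy pick S7, S8, S1, S5, S9 costs 33; no covering selection beats 28.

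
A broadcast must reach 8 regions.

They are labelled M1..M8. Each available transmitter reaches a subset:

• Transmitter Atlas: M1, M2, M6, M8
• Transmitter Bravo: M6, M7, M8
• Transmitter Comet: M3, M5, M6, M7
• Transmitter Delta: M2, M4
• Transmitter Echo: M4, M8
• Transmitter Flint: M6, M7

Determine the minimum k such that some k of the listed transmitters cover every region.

Take {Atlas, Comet, Echo}. Their union is {M1, M2, M3, M4, M5, M6, M7, M8}, which is all 8 regions.
Only Atlas contains M1, so Atlas is forced; the remaining 4 regions need at least 2 more transmitters (each remaining transmitter adds at most 3) — so at least 3 transmitters are needed, and 3 is optimal.

3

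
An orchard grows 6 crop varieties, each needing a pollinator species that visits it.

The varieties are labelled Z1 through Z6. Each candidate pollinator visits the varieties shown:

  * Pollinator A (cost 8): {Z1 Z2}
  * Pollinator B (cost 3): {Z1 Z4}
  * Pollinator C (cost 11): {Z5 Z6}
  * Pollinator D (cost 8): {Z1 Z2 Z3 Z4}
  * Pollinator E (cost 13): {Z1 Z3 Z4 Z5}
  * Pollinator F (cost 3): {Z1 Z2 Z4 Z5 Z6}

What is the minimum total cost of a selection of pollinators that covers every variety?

D, F together cover every variety (D ∪ F = {Z1, Z2, Z3, Z4, Z5, Z6}); total cost 8 + 3 = 11.
No covering selection has total cost below 11.

11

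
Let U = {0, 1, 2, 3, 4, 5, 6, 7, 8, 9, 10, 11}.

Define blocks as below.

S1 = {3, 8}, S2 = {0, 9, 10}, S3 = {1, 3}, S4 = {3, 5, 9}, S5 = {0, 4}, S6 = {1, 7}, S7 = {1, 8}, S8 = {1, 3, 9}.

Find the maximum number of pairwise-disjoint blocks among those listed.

3

S1, S5, S6 are pairwise disjoint (S1={3,8}; S5={0,4}; S6={1,7}).
Every remaining block overlaps one of these, and no 4 of the listed blocks are pairwise disjoint, so 3 is the maximum.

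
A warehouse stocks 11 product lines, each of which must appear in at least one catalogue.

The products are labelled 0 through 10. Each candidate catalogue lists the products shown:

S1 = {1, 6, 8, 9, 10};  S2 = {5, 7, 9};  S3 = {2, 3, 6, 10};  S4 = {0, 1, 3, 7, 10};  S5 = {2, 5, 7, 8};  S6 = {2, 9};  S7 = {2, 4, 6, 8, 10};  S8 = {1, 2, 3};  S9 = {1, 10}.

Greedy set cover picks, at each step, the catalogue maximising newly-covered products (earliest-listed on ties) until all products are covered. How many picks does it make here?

Greedy: pick S1 (covers 5 new) → pick S4 (covers 3 new) → pick S5 (covers 2 new) → pick S7 (covers 1 new). Total picks: 4.
(The true minimum cover uses only 3 catalogues, so greedy is not optimal here.)

4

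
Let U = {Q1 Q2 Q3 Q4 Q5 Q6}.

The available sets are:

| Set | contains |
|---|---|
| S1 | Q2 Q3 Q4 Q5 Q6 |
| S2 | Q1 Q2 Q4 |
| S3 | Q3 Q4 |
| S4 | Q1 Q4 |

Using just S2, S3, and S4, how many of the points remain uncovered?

2

Union of S2, S3, S4 = {Q1, Q2, Q3, Q4}.
Not covered: Q5, Q6 — 2 points.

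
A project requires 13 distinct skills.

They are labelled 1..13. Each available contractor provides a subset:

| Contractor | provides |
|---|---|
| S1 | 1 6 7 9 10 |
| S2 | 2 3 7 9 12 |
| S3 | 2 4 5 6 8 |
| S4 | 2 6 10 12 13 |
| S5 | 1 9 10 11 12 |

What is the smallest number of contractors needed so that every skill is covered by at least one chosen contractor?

4

S2 and S3 and S4 and S5 together: S2 ∪ S3 ∪ S4 ∪ S5 = {1, 2, 3, 4, 5, 6, 7, 8, 9, 10, 11, 12, 13} — every skill is covered.
Only S4 contains 13, so S4 is forced; the remaining 8 skills need at least 3 more contractors (each remaining contractor adds at most 3) — so at least 4 contractors are needed, and 4 is optimal.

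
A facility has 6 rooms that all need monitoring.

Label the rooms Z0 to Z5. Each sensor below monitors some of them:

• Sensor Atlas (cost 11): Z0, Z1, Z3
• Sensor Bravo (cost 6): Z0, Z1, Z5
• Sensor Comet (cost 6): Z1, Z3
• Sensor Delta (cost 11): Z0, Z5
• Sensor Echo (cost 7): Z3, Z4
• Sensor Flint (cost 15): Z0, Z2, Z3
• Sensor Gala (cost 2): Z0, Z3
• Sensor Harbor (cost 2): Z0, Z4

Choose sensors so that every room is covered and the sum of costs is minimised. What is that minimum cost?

Bravo, Flint, Harbor together cover every room (Bravo ∪ Flint ∪ Harbor = {Z0, Z1, Z2, Z3, Z4, Z5}); total cost 6 + 15 + 2 = 23.
The greedy pick Gala, Harbor, Bravo, Flint costs 25; no covering selection beats 23.

23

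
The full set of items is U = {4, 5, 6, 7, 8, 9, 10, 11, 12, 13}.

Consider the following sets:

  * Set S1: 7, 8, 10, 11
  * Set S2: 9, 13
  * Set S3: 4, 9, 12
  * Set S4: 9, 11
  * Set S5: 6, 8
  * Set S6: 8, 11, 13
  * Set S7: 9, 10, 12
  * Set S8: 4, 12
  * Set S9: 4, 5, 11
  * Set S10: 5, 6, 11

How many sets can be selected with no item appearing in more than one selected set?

3

S2, S8, S10 are pairwise disjoint (S2={9,13}; S8={4,12}; S10={5,6,11}).
Every remaining set overlaps one of these, and no 4 of the listed sets are pairwise disjoint, so 3 is the maximum.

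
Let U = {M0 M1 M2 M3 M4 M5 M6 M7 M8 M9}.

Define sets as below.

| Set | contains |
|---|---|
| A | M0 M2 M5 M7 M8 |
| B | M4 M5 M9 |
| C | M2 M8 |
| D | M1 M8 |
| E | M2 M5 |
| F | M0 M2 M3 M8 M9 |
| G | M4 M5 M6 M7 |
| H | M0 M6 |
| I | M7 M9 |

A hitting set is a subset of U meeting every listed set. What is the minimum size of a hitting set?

T = {M5, M6, M7, M8} meets every set (each contains at least one member of T), and |T| = 4.
The sets D, E, H, I are pairwise disjoint, so any hitting set needs a separate point for each — at least 4. Hence 4 is optimal.

4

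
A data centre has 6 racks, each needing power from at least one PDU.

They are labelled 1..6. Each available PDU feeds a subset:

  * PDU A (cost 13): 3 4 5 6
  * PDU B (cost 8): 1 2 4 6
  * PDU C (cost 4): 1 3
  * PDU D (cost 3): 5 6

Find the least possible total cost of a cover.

B, C, D together cover every rack (B ∪ C ∪ D = {1, 2, 3, 4, 5, 6}); total cost 8 + 4 + 3 = 15.
No covering selection has total cost below 15.

15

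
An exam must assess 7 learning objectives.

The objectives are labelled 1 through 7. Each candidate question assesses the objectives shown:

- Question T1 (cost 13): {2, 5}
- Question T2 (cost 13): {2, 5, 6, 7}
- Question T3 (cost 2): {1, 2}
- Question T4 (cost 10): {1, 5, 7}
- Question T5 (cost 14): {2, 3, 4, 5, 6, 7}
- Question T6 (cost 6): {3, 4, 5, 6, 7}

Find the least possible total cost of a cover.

T3, T6 together cover every objective (T3 ∪ T6 = {1, 2, 3, 4, 5, 6, 7}); total cost 2 + 6 = 8.
No covering selection has total cost below 8.

8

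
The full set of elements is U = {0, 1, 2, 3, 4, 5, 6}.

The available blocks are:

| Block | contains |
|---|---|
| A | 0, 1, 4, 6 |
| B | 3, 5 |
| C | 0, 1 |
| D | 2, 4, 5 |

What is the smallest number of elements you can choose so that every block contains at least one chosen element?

2

H = {0, 5} meets every block (each contains at least one member of H), and |H| = 2.
The blocks A, B are pairwise disjoint, so any hitting set needs a separate element for each — at least 2. Hence 2 is optimal.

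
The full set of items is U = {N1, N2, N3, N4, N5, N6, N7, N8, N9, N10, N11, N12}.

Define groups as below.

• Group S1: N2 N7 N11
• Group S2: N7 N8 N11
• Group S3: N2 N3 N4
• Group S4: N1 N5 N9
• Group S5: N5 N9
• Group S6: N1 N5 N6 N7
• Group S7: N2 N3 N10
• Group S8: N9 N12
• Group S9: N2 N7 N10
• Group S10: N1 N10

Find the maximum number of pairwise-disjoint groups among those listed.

4

S2, S3, S8, S10 are pairwise disjoint (S2={N7,N8,N11}; S3={N2,N3,N4}; S8={N9,N12}; S10={N1,N10}).
Every remaining group overlaps one of these, and no 5 of the listed groups are pairwise disjoint, so 4 is the maximum.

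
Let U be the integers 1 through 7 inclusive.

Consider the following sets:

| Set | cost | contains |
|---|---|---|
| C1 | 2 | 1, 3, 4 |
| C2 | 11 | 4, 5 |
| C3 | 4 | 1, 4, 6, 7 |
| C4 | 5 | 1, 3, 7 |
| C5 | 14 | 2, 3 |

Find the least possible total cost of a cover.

C2, C3, C5 together cover every item (C2 ∪ C3 ∪ C5 = {1, 2, 3, 4, 5, 6, 7}); total cost 11 + 4 + 14 = 29.
The greedy pick C1, C3, C2, C5 costs 31; no covering selection beats 29.

29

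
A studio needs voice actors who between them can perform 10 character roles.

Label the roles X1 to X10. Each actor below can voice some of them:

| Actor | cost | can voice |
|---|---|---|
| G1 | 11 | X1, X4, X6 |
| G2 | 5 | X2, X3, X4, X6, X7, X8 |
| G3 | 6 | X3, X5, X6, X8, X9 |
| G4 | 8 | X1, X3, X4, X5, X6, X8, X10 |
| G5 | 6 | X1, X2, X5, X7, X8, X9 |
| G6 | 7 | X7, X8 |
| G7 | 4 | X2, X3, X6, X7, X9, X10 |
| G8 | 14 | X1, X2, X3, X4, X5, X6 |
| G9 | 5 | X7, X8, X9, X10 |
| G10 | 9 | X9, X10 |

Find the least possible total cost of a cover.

12

G4, G7 together cover every role (G4 ∪ G7 = {X1, X2, X3, X4, X5, X6, X7, X8, X9, X10}); total cost 8 + 4 = 12.
No covering selection has total cost below 12.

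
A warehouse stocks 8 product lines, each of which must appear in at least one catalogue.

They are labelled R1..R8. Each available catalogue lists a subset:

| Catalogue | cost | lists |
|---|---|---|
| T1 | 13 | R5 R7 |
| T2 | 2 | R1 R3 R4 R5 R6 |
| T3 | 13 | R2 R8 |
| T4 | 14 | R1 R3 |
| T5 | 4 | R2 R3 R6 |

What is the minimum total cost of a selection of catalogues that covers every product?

T1, T2, T3 together cover every product (T1 ∪ T2 ∪ T3 = {R1, R2, R3, R4, R5, R6, R7, R8}); total cost 13 + 2 + 13 = 28.
The greedy pick T2, T5, T1, T3 costs 32; no covering selection beats 28.

28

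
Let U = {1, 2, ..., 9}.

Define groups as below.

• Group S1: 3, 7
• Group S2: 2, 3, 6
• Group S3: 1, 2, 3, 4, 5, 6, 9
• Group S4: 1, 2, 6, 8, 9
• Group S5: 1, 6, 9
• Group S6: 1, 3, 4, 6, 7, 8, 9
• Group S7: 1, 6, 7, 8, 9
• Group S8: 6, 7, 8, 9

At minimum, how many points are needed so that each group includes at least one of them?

2

The 2 points {6, 7} hit every group.
The groups S1, S4 are pairwise disjoint, so any hitting set needs a separate point for each — at least 2. Hence 2 is optimal.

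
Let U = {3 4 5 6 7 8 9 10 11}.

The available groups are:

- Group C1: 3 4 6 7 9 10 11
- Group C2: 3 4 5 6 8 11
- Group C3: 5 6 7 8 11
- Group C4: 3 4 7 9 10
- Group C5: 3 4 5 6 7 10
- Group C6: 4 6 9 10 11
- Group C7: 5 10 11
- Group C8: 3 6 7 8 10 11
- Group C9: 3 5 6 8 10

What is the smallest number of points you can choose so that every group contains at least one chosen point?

The 2 points {6, 10} hit every group.
No single point lies in every group, so at least 2 are needed and 2 is optimal.

2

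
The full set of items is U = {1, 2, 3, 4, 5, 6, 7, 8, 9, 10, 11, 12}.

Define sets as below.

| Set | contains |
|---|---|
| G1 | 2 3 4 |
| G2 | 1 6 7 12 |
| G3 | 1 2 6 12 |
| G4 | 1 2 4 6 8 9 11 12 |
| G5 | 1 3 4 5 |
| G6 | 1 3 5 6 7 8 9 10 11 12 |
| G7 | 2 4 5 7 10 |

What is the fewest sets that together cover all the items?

G1 and G6 cover everything between them: the union {1, 2, 3, 4, 5, 6, 7, 8, 9, 10, 11, 12} is all of U.
No single set has all 12 items (the largest, G6, has 10), so 2 is optimal.

2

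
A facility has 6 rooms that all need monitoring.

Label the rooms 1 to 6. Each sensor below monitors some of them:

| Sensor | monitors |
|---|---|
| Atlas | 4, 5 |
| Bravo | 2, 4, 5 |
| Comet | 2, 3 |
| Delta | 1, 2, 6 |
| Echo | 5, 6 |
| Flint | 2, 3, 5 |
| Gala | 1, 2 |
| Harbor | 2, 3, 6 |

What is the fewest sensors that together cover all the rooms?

Atlas and Delta and Harbor together: Atlas ∪ Delta ∪ Harbor = {1, 2, 3, 4, 5, 6} — every room is covered.
No 2 of the 8 sensors cover everything (all 28 combinations miss at least one room), so 3 is optimal.

3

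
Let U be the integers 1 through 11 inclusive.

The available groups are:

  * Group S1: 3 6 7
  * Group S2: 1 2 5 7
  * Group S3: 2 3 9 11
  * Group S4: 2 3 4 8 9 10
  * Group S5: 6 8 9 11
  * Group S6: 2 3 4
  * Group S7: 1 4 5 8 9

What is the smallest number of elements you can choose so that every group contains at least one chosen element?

The 3 elements {1, 3, 8} hit every group.
No choice of 2 elements meets every group, so 3 is the minimum.

3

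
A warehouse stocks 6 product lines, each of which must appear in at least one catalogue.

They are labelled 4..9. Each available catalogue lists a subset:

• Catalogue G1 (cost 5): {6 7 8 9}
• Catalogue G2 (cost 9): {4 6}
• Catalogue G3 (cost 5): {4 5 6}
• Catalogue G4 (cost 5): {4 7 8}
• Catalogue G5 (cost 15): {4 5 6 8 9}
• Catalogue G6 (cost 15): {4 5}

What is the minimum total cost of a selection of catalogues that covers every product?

10

G1, G3 together cover every product (G1 ∪ G3 = {4, 5, 6, 7, 8, 9}); total cost 5 + 5 = 10.
No covering selection has total cost below 10.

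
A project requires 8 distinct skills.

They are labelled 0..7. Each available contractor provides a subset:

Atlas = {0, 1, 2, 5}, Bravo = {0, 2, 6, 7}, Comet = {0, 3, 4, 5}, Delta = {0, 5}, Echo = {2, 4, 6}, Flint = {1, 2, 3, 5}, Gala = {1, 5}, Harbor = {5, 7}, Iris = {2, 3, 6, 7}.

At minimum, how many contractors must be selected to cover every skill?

Take {Bravo, Comet, Flint}. Their union is {0, 1, 2, 3, 4, 5, 6, 7}, which is all 8 skills.
No 2 of the 9 contractors cover everything (all 36 combinations miss at least one skill), so 3 is optimal.

3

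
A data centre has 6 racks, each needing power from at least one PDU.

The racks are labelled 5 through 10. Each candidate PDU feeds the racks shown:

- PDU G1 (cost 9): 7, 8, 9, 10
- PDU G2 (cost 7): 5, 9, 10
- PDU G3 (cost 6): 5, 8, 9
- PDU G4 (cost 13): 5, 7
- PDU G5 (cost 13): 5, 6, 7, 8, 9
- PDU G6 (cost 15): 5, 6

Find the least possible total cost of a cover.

20

G2, G5 together cover every rack (G2 ∪ G5 = {5, 6, 7, 8, 9, 10}); total cost 7 + 13 = 20.
The greedy pick G3, G1, G5 costs 28; no covering selection beats 20.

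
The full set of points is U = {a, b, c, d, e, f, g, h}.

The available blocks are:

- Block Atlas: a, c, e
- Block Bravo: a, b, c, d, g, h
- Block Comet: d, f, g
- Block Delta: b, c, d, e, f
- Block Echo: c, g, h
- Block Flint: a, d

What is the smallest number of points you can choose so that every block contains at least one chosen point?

2

T = {c, d} meets every block (each contains at least one member of T), and |T| = 2.
The blocks Echo, Flint are pairwise disjoint, so any hitting set needs a separate point for each — at least 2. Hence 2 is optimal.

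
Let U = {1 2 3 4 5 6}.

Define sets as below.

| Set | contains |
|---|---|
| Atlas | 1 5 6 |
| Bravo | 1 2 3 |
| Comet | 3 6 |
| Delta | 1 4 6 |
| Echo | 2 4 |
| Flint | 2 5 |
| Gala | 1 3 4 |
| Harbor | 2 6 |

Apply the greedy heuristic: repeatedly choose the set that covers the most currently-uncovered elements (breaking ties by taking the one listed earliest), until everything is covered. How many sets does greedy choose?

3

Greedy: pick Atlas (covers 3 new) → pick Bravo (covers 2 new) → pick Delta (covers 1 new). Total picks: 3.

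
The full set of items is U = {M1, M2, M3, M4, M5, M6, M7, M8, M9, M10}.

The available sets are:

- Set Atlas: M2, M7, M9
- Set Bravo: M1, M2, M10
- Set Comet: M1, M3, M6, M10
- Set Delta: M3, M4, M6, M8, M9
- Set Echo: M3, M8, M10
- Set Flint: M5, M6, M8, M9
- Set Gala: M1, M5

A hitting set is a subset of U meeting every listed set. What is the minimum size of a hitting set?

3

The 3 items {M1, M3, M9} hit every set.
The sets Atlas, Echo, Gala are pairwise disjoint, so any hitting set needs a separate item for each — at least 3. Hence 3 is optimal.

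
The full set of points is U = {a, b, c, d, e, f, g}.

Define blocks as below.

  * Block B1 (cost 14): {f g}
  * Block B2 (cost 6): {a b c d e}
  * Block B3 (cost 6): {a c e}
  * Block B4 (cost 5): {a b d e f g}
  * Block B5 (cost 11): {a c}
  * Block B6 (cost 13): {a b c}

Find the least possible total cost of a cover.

11

B2, B4 together cover every point (B2 ∪ B4 = {a, b, c, d, e, f, g}); total cost 6 + 5 = 11.
No covering selection has total cost below 11.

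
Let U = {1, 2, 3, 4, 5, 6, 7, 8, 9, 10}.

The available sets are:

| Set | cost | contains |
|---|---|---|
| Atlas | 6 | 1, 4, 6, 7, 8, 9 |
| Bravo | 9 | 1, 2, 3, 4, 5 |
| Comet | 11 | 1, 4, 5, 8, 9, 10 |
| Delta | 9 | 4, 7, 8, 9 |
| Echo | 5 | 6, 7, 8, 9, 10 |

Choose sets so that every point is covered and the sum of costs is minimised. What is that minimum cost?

14

Bravo, Echo together cover every point (Bravo ∪ Echo = {1, 2, 3, 4, 5, 6, 7, 8, 9, 10}); total cost 9 + 5 = 14.
The greedy pick Atlas, Bravo, Echo costs 20; no covering selection beats 14.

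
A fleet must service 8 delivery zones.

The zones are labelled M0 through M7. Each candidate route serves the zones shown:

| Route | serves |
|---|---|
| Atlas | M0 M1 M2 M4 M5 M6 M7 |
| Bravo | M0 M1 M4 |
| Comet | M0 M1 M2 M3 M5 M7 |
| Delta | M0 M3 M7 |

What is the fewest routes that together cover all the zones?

Take {Atlas, Delta}. Their union is {M0, M1, M2, M3, M4, M5, M6, M7}, which is all 8 zones.
No single route has all 8 zones (the largest, Atlas, has 7), so 2 is optimal.

2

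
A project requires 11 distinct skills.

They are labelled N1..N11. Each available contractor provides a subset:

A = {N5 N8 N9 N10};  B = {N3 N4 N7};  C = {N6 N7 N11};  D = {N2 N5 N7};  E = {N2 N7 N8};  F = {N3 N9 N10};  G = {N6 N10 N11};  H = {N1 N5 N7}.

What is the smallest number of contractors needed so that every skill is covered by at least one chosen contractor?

A and B and D and G and H together: A ∪ B ∪ D ∪ G ∪ H = {N1, N2, N3, N4, N5, N6, N7, N8, N9, N10, N11} — every skill is covered.
No 4 of the 8 contractors cover everything (all 70 combinations miss at least one skill), so 5 is optimal.

5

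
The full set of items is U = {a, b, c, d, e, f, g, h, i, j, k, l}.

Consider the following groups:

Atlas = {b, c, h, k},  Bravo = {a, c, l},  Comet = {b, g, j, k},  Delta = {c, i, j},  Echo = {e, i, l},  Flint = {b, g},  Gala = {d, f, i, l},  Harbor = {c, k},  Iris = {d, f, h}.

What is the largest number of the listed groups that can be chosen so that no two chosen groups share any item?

4

Echo, Flint, Harbor, Iris are pairwise disjoint (Echo={e,i,l}; Flint={b,g}; Harbor={c,k}; Iris={d,f,h}).
Every remaining group overlaps one of these, and no 5 of the listed groups are pairwise disjoint, so 4 is the maximum.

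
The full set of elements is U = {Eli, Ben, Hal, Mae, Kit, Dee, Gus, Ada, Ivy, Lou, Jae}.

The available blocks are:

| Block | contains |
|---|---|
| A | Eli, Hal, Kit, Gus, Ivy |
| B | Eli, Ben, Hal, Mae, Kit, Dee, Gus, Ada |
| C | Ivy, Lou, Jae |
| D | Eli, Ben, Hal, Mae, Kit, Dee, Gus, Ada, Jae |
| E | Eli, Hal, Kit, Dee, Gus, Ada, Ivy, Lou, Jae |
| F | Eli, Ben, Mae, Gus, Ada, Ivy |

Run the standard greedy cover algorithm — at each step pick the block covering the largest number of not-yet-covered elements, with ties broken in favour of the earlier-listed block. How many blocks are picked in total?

Greedy: pick D (covers 9 new) → pick C (covers 2 new). Total picks: 2.

2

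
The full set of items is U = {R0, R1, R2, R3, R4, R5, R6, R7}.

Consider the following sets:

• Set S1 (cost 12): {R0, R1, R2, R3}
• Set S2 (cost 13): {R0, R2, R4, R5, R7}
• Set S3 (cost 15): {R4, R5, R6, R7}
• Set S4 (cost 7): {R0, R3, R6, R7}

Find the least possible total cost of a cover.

S1, S3 together cover every item (S1 ∪ S3 = {R0, R1, R2, R3, R4, R5, R6, R7}); total cost 12 + 15 = 27.
The greedy pick S4, S2, S1 costs 32; no covering selection beats 27.

27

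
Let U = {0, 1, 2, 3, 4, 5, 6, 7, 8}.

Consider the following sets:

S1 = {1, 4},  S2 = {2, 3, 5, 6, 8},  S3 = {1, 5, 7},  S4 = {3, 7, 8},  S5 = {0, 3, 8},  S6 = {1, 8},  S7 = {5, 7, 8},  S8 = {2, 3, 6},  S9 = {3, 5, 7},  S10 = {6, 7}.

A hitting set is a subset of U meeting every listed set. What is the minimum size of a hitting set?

The 3 elements {1, 3, 7} hit every set.
The sets S1, S5, S10 are pairwise disjoint, so any hitting set needs a separate element for each — at least 3. Hence 3 is optimal.

3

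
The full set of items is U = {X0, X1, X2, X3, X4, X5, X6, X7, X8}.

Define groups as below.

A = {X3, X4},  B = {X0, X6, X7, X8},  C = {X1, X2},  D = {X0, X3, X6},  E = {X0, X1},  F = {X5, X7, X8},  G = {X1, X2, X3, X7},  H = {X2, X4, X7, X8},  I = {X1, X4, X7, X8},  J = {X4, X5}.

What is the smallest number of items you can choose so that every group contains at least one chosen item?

4

The 4 items {X1, X4, X5, X6} hit every group.
No choice of 3 items meets every group, so 4 is the minimum.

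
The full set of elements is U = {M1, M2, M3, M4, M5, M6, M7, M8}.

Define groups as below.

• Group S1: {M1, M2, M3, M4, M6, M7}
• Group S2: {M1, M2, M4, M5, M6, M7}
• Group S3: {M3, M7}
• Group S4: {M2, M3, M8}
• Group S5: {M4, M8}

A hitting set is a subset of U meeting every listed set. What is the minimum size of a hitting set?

H = {M3, M4} meets every group (each contains at least one member of H), and |H| = 2.
The groups S3, S5 are pairwise disjoint, so any hitting set needs a separate element for each — at least 2. Hence 2 is optimal.

2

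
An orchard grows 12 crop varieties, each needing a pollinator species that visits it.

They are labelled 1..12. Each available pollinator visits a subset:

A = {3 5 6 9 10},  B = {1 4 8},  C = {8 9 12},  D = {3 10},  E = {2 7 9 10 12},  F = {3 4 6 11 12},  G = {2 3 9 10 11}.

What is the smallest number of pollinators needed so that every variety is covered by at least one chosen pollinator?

4

Take {A, B, E, G}. Their union is {1, 2, 3, 4, 5, 6, 7, 8, 9, 10, 11, 12}, which is all 12 varieties.
Only A contains 5, so A is forced; the remaining 7 varieties need at least 3 more pollinators (each remaining pollinator adds at most 3) — so at least 4 pollinators are needed, and 4 is optimal.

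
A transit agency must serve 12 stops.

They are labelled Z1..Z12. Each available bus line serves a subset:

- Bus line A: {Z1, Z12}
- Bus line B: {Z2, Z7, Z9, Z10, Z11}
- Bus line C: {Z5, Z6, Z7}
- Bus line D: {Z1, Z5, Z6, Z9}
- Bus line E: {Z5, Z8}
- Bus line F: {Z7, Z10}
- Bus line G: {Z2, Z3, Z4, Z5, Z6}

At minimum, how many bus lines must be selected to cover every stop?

4

A and B and E and G together: A ∪ B ∪ E ∪ G = {Z1, Z2, Z3, Z4, Z5, Z6, Z7, Z8, Z9, Z10, Z11, Z12} — every stop is covered.
No 3 of the 7 bus lines cover everything (all 35 combinations miss at least one stop), so 4 is optimal.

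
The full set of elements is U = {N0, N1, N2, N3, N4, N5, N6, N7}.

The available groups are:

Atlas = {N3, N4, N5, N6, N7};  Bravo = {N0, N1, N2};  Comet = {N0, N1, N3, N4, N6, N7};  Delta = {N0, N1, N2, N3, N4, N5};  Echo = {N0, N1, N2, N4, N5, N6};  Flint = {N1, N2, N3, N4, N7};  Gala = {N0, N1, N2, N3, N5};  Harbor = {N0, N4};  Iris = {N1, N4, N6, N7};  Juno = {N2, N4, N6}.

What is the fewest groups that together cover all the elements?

2

Take {Comet, Delta}. Their union is {N0, N1, N2, N3, N4, N5, N6, N7}, which is all 8 elements.
No single group has all 8 elements (the largest, Comet, has 6), so 2 is optimal.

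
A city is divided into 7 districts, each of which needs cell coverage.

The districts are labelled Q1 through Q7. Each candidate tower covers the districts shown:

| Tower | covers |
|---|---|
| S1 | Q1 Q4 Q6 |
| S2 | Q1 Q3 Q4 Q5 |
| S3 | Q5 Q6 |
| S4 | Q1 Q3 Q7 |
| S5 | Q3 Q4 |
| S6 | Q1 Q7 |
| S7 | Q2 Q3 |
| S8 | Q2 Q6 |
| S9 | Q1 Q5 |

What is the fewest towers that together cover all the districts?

3

Take {S2, S4, S8}. Their union is {Q1, Q2, Q3, Q4, Q5, Q6, Q7}, which is all 7 districts.
No 2 of the 9 towers cover everything (all 36 combinations miss at least one district), so 3 is optimal.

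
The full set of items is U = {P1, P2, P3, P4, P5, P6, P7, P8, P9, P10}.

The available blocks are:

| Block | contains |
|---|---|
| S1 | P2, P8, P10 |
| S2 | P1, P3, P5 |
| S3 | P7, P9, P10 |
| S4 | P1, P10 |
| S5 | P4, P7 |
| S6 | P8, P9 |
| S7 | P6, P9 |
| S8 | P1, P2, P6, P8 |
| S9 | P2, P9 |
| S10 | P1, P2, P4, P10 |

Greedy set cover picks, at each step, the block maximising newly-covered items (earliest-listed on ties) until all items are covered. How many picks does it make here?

Greedy: pick S8 (covers 4 new) → pick S3 (covers 3 new) → pick S2 (covers 2 new) → pick S5 (covers 1 new). Total picks: 4.

4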